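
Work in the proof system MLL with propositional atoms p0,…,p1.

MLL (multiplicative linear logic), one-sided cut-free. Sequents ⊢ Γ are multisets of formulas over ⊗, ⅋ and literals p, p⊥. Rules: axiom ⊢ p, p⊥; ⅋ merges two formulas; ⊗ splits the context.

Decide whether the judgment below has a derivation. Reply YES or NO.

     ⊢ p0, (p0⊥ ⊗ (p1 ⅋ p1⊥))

Derivation (root first):
[⊗]  ⊢ p0, (p0⊥ ⊗ (p1 ⅋ p1⊥))
  [Ax]  ⊢ p0, p0⊥
  [⅋]  ⊢ (p1 ⅋ p1⊥)
    [Ax]  ⊢ p1, p1⊥

Result: YES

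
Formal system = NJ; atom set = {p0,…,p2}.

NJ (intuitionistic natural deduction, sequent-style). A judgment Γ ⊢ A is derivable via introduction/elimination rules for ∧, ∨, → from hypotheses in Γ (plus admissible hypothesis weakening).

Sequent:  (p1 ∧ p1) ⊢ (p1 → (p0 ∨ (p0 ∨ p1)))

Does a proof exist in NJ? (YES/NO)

Derivation (root first):
[→I] (p1 ∧ p1) ⊢ (p1 → (p0 ∨ (p0 ∨ p1)))
  [∨I₂] p1, (p1 ∧ p1) ⊢ (p0 ∨ (p0 ∨ p1))
    [∨I₂] p1, (p1 ∧ p1) ⊢ (p0 ∨ p1)
      [Wk] p1, (p1 ∧ p1) ⊢ p1
        [Ax] p1 ⊢ p1

Result: YES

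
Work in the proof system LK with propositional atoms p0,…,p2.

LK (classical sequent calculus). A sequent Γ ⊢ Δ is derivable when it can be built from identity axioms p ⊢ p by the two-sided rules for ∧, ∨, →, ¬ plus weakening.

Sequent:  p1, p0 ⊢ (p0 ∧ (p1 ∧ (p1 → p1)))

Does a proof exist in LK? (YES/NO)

Derivation trace:
[∧R] p1, p0 ⊢ (p0 ∧ (p1 ∧ (p1 → p1)))
  [Ax] p0 ⊢ p0
  [∧R] p1 ⊢ (p1 ∧ (p1 → p1))
    [WL] p1, p1 ⊢ p1
      [Ax] p1 ⊢ p1
    [→R]  ⊢ (p1 → p1)
      [Ax] p1 ⊢ p1

Result: YES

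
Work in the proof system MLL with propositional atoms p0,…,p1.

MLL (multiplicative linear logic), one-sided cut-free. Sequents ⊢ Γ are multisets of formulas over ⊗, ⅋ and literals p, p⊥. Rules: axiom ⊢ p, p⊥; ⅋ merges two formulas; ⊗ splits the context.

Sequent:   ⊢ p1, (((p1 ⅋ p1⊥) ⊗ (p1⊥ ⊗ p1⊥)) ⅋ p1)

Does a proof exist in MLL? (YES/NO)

Derivation (root first):
[⅋]  ⊢ p1, (((p1 ⅋ p1⊥) ⊗ (p1⊥ ⊗ p1⊥)) ⅋ p1)
  [⊗]  ⊢ p1, p1, ((p1 ⅋ p1⊥) ⊗ (p1⊥ ⊗ p1⊥))
    [⅋]  ⊢ (p1 ⅋ p1⊥)
      [Ax]  ⊢ p1, p1⊥
    [⊗]  ⊢ p1, p1, (p1⊥ ⊗ p1⊥)
      [Ax]  ⊢ p1, p1⊥
      [Ax]  ⊢ p1, p1⊥

Result: YES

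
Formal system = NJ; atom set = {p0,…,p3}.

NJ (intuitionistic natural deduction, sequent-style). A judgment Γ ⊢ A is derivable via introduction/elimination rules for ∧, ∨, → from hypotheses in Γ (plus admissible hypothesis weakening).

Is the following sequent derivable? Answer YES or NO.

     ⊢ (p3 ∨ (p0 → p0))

Derivation trace:
[∨I₂]  ⊢ (p3 ∨ (p0 → p0))
  [→I]  ⊢ (p0 → p0)
    [Ax] p0 ⊢ p0

Result: YES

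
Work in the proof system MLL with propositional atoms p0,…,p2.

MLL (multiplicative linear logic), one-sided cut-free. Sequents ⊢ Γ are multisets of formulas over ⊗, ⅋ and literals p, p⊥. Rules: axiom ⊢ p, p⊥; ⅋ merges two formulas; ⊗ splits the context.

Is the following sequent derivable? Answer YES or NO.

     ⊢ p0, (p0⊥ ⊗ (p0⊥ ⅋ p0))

Proof tree:
[⊗]  ⊢ p0, (p0⊥ ⊗ (p0⊥ ⅋ p0))
  [Ax]  ⊢ p0, p0⊥
  [⅋]  ⊢ (p0⊥ ⅋ p0)
    [Ax]  ⊢ p0, p0⊥

Result: YES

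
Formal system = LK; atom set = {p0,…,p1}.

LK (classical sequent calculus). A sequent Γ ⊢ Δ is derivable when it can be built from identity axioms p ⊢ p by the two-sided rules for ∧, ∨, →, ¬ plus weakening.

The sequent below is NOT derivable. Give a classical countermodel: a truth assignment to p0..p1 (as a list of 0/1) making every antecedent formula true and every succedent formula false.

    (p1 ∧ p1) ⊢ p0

Search for a countermodel by truth-table:
  v=00: Γ:[(p1 ∧ p1)=F] Δ:[p0=F] refutes=False
  v=01: Γ:[(p1 ∧ p1)=T] Δ:[p0=F] refutes=True  ← countermodel

Result: [0, 1]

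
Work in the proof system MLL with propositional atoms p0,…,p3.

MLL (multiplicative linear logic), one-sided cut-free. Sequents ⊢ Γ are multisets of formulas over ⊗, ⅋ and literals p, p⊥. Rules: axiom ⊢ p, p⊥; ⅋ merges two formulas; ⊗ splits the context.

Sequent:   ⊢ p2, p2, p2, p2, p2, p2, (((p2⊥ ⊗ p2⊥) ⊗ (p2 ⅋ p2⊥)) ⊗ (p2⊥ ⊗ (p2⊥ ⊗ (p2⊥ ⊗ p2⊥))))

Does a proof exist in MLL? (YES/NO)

Derivation (root first):
[⊗]  ⊢ p2, p2, p2, p2, p2, p2, (((p2⊥ ⊗ p2⊥) ⊗ (p2 ⅋ p2⊥)) ⊗ (p2⊥ ⊗ (p2⊥ ⊗ (p2⊥ ⊗ p2⊥))))
  [⊗]  ⊢ p2, p2, ((p2⊥ ⊗ p2⊥) ⊗ (p2 ⅋ p2⊥))
    [⊗]  ⊢ p2, p2, (p2⊥ ⊗ p2⊥)
      [Ax]  ⊢ p2, p2⊥
      [Ax]  ⊢ p2, p2⊥
    [⅋]  ⊢ (p2 ⅋ p2⊥)
      [Ax]  ⊢ p2, p2⊥
  [⊗]  ⊢ p2, p2, p2, p2, (p2⊥ ⊗ (p2⊥ ⊗ (p2⊥ ⊗ p2⊥)))
    [Ax]  ⊢ p2, p2⊥
    [⊗]  ⊢ p2, p2, p2, (p2⊥ ⊗ (p2⊥ ⊗ p2⊥))
      [Ax]  ⊢ p2, p2⊥
      [⊗]  ⊢ p2, p2, (p2⊥ ⊗ p2⊥)
        [Ax]  ⊢ p2, p2⊥
        [Ax]  ⊢ p2, p2⊥

Result: YES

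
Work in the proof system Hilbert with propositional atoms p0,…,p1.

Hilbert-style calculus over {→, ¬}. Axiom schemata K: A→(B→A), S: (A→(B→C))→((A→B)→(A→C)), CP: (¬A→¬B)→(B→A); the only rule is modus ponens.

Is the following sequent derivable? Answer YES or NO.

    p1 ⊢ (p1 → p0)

Enumerate valuations to refute Γ ⊢ Δ:
  v=00: Γ:[p1=F] Δ:[(p1 → p0)=T] refutes=False
  v=01: Γ:[p1=T] Δ:[(p1 → p0)=F] refutes=True  ← countermodel

Result: NO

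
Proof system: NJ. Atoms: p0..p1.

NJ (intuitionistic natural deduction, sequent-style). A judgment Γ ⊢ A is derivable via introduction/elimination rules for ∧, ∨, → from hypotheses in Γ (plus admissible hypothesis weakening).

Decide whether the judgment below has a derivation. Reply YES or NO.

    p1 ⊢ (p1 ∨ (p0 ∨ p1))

Derivation (root first):
[∨I₂] p1 ⊢ (p1 ∨ (p0 ∨ p1))
  [∨I₂] p1 ⊢ (p0 ∨ p1)
    [Ax] p1 ⊢ p1

Result: YES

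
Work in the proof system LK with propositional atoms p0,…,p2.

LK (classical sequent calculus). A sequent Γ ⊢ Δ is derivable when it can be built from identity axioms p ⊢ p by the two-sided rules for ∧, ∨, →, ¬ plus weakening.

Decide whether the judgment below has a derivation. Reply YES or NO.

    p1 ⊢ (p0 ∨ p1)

Derivation (root first):
[∨R] p1 ⊢ (p0 ∨ p1)
  [WR] p1 ⊢ p1, p0
    [Ax] p1 ⊢ p1

Result: YES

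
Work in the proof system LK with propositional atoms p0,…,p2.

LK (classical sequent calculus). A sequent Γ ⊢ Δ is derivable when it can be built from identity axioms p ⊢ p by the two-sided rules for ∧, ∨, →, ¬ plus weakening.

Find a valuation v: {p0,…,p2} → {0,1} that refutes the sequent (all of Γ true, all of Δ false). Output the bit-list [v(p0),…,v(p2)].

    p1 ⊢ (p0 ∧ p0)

Enumerate valuations to refute Γ ⊢ Δ:
  v=000: Γ:[p1=F] Δ:[(p0 ∧ p0)=F] refutes=False
  v=001: Γ:[p1=F] Δ:[(p0 ∧ p0)=F] refutes=False
  v=010: Γ:[p1=T] Δ:[(p0 ∧ p0)=F] refutes=True  ← countermodel

Result: [0, 1, 0]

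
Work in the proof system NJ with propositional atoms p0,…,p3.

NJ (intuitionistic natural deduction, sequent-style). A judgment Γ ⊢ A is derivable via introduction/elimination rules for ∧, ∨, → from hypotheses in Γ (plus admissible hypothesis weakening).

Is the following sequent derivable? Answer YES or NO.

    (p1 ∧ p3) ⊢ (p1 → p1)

Proof tree:
[Wk] (p1 ∧ p3) ⊢ (p1 → p1)
  [→I]  ⊢ (p1 → p1)
    [Ax] p1 ⊢ p1

Result: YES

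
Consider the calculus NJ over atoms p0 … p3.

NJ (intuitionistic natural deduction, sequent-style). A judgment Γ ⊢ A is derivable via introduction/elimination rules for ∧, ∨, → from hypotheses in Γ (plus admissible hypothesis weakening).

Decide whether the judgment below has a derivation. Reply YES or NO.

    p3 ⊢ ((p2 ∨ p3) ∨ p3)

Proof tree:
[∨I₁] p3 ⊢ ((p2 ∨ p3) ∨ p3)
  [∨I₂] p3 ⊢ (p2 ∨ p3)
    [Ax] p3 ⊢ p3

Result: YES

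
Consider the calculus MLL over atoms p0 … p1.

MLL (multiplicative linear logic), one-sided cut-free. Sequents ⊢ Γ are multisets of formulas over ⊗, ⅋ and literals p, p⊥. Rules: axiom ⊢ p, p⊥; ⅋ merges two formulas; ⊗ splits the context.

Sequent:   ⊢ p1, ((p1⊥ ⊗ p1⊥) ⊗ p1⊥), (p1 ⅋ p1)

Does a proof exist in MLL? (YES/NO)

Derivation (root first):
[⅋]  ⊢ p1, ((p1⊥ ⊗ p1⊥) ⊗ p1⊥), (p1 ⅋ p1)
  [⊗]  ⊢ p1, p1, p1, ((p1⊥ ⊗ p1⊥) ⊗ p1⊥)
    [⊗]  ⊢ p1, p1, (p1⊥ ⊗ p1⊥)
      [Ax]  ⊢ p1, p1⊥
      [Ax]  ⊢ p1, p1⊥
    [Ax]  ⊢ p1, p1⊥

Result: YES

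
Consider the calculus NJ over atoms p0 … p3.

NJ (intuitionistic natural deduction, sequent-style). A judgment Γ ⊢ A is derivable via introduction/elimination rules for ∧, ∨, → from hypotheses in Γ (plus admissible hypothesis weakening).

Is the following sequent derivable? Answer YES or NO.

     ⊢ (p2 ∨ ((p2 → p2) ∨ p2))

Derivation trace:
[∨I₂]  ⊢ (p2 ∨ ((p2 → p2) ∨ p2))
  [∨I₁]  ⊢ ((p2 → p2) ∨ p2)
    [→I]  ⊢ (p2 → p2)
      [Ax] p2 ⊢ p2

Result: YES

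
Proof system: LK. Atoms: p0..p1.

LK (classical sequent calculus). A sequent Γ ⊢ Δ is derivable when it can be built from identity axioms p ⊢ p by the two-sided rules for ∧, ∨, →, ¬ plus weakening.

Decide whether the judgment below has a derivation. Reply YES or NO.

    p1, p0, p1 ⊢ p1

Derivation (root first):
[WL] p1, p0, p1 ⊢ p1
  [WL] p1, p0 ⊢ p1
    [Ax] p1 ⊢ p1

Result: YES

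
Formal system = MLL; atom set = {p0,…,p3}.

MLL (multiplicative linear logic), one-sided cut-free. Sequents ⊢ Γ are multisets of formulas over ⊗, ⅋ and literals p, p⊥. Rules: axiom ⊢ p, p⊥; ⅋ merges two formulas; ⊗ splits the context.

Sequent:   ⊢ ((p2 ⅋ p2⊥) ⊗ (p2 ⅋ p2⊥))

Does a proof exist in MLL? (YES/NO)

Derivation (root first):
[⊗]  ⊢ ((p2 ⅋ p2⊥) ⊗ (p2 ⅋ p2⊥))
  [⅋]  ⊢ (p2 ⅋ p2⊥)
    [Ax]  ⊢ p2, p2⊥
  [⅋]  ⊢ (p2 ⅋ p2⊥)
    [Ax]  ⊢ p2, p2⊥

Result: YES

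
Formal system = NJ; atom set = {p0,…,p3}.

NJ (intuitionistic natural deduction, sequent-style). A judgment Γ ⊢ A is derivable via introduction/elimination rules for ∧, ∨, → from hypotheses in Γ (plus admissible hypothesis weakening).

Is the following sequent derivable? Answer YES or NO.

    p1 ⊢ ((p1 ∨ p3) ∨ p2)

Derivation (root first):
[∨I₁] p1 ⊢ ((p1 ∨ p3) ∨ p2)
  [∨I₁] p1 ⊢ (p1 ∨ p3)
    [Ax] p1 ⊢ p1

Result: YES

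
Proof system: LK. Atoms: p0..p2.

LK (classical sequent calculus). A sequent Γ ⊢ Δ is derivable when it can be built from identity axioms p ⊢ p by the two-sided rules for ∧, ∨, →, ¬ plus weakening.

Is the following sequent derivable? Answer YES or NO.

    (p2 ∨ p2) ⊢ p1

Search for a countermodel by truth-table:
  v=000: Γ:[(p2 ∨ p2)=F] Δ:[p1=F] refutes=False
  v=001: Γ:[(p2 ∨ p2)=T] Δ:[p1=F] refutes=True  ← countermodel

Result: NO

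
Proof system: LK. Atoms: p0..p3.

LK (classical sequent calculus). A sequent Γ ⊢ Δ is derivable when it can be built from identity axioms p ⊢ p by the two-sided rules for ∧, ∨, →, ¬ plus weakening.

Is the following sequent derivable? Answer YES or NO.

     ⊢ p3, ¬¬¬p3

Derivation (root first):
[¬R]  ⊢ p3, ¬¬¬p3
  [¬L] ¬¬p3 ⊢ p3
    [¬R]  ⊢ p3, ¬p3
      [Ax] p3 ⊢ p3

Result: YES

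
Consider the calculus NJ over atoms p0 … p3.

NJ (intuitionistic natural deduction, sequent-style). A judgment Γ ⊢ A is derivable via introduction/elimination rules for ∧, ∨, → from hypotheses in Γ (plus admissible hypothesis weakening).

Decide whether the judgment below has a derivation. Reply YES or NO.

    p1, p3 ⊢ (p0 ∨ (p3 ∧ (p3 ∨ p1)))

Derivation (root first):
[∨I₂] p1, p3 ⊢ (p0 ∨ (p3 ∧ (p3 ∨ p1)))
  [∧I] p1, p3 ⊢ (p3 ∧ (p3 ∨ p1))
    [Ax] p3 ⊢ p3
    [∨I₂] p1 ⊢ (p3 ∨ p1)
      [Ax] p1 ⊢ p1

Result: YES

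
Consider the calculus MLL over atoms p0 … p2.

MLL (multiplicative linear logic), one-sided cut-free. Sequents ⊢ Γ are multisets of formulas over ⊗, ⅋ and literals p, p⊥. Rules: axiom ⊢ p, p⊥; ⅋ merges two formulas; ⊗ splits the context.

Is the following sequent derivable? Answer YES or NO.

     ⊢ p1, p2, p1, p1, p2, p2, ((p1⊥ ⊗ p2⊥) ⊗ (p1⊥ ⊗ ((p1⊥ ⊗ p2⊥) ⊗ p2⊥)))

Derivation trace:
[⊗]  ⊢ p1, p2, p1, p1, p2, p2, ((p1⊥ ⊗ p2⊥) ⊗ (p1⊥ ⊗ ((p1⊥ ⊗ p2⊥) ⊗ p2⊥)))
  [⊗]  ⊢ p1, p2, (p1⊥ ⊗ p2⊥)
    [Ax]  ⊢ p1, p1⊥
    [Ax]  ⊢ p2, p2⊥
  [⊗]  ⊢ p1, p1, p2, p2, (p1⊥ ⊗ ((p1⊥ ⊗ p2⊥) ⊗ p2⊥))
    [Ax]  ⊢ p1, p1⊥
    [⊗]  ⊢ p1, p2, p2, ((p1⊥ ⊗ p2⊥) ⊗ p2⊥)
      [⊗]  ⊢ p1, p2, (p1⊥ ⊗ p2⊥)
        [Ax]  ⊢ p1, p1⊥
        [Ax]  ⊢ p2, p2⊥
      [Ax]  ⊢ p2, p2⊥

Result: YES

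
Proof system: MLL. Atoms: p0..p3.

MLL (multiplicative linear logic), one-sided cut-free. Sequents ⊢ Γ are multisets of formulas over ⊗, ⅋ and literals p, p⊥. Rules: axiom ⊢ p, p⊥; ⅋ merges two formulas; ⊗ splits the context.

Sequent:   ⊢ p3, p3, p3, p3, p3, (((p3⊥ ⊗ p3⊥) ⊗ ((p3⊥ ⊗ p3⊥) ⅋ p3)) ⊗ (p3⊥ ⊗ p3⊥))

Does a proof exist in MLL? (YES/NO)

Proof tree:
[⊗]  ⊢ p3, p3, p3, p3, p3, (((p3⊥ ⊗ p3⊥) ⊗ ((p3⊥ ⊗ p3⊥) ⅋ p3)) ⊗ (p3⊥ ⊗ p3⊥))
  [⊗]  ⊢ p3, p3, p3, ((p3⊥ ⊗ p3⊥) ⊗ ((p3⊥ ⊗ p3⊥) ⅋ p3))
    [⊗]  ⊢ p3, p3, (p3⊥ ⊗ p3⊥)
      [Ax]  ⊢ p3, p3⊥
      [Ax]  ⊢ p3, p3⊥
    [⅋]  ⊢ p3, ((p3⊥ ⊗ p3⊥) ⅋ p3)
      [⊗]  ⊢ p3, p3, (p3⊥ ⊗ p3⊥)
        [Ax]  ⊢ p3, p3⊥
        [Ax]  ⊢ p3, p3⊥
  [⊗]  ⊢ p3, p3, (p3⊥ ⊗ p3⊥)
    [Ax]  ⊢ p3, p3⊥
    [Ax]  ⊢ p3, p3⊥

Result: YES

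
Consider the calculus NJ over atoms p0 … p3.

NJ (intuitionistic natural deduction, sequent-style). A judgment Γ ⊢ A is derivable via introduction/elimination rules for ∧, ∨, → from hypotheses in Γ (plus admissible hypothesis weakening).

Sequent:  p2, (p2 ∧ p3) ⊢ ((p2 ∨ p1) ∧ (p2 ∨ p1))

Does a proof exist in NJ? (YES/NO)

Derivation (root first):
[Wk] p2, (p2 ∧ p3) ⊢ ((p2 ∨ p1) ∧ (p2 ∨ p1))
  [∧I] p2 ⊢ ((p2 ∨ p1) ∧ (p2 ∨ p1))
    [∨I₁] p2 ⊢ (p2 ∨ p1)
      [Ax] p2 ⊢ p2
    [∨I₁] p2 ⊢ (p2 ∨ p1)
      [Ax] p2 ⊢ p2

Result: YES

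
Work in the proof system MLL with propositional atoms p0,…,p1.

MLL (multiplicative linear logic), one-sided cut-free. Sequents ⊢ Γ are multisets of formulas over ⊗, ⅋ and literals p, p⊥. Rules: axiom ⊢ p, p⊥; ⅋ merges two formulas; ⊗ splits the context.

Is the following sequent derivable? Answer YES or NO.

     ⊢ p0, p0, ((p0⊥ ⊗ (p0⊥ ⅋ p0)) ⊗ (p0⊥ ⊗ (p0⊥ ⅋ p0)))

Derivation (root first):
[⊗]  ⊢ p0, p0, ((p0⊥ ⊗ (p0⊥ ⅋ p0)) ⊗ (p0⊥ ⊗ (p0⊥ ⅋ p0)))
  [⊗]  ⊢ p0, (p0⊥ ⊗ (p0⊥ ⅋ p0))
    [Ax]  ⊢ p0, p0⊥
    [⅋]  ⊢ (p0⊥ ⅋ p0)
      [Ax]  ⊢ p0, p0⊥
  [⊗]  ⊢ p0, (p0⊥ ⊗ (p0⊥ ⅋ p0))
    [Ax]  ⊢ p0, p0⊥
    [⅋]  ⊢ (p0⊥ ⅋ p0)
      [Ax]  ⊢ p0, p0⊥

Result: YES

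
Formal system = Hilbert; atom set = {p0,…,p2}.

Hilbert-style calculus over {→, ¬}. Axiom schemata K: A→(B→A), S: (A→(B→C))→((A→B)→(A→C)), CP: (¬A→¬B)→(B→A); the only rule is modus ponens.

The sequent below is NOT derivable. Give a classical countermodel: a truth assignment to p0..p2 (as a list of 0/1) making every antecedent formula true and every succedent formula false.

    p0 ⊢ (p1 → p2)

Truth-table refutation:
  v=000: Γ:[p0=F] Δ:[(p1 → p2)=T] refutes=False
  v=001: Γ:[p0=F] Δ:[(p1 → p2)=T] refutes=False
  v=010: Γ:[p0=F] Δ:[(p1 → p2)=F] refutes=False
  v=011: Γ:[p0=F] Δ:[(p1 → p2)=T] refutes=False
  v=100: Γ:[p0=T] Δ:[(p1 → p2)=T] refutes=False
  v=101: Γ:[p0=T] Δ:[(p1 → p2)=T] refutes=False
  v=110: Γ:[p0=T] Δ:[(p1 → p2)=F] refutes=True  ← countermodel

Result: [1, 1, 0]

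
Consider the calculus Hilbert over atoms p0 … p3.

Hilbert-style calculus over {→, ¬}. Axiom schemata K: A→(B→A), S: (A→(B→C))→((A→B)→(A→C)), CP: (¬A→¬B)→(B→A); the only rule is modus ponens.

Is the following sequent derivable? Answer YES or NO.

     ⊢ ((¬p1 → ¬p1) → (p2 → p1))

Search for a countermodel by truth-table:
  v=0000: Γ:[] Δ:[((¬p1 → ¬p1) → (p2 → p1))=T] refutes=False
  v=0001: Γ:[] Δ:[((¬p1 → ¬p1) → (p2 → p1))=T] refutes=False
  v=0010: Γ:[] Δ:[((¬p1 → ¬p1) → (p2 → p1))=F] refutes=True  ← countermodel

Result: NO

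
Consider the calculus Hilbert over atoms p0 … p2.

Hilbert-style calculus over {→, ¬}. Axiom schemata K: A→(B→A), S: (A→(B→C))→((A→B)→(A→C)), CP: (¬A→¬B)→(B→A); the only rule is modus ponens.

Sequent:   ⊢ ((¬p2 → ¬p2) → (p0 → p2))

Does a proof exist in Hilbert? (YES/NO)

Enumerate valuations to refute Γ ⊢ Δ:
  v=000: Γ:[] Δ:[((¬p2 → ¬p2) → (p0 → p2))=T] refutes=False
  v=001: Γ:[] Δ:[((¬p2 → ¬p2) → (p0 → p2))=T] refutes=False
  v=010: Γ:[] Δ:[((¬p2 → ¬p2) → (p0 → p2))=T] refutes=False
  v=011: Γ:[] Δ:[((¬p2 → ¬p2) → (p0 → p2))=T] refutes=False
  v=100: Γ:[] Δ:[((¬p2 → ¬p2) → (p0 → p2))=F] refutes=True  ← countermodel

Result: NO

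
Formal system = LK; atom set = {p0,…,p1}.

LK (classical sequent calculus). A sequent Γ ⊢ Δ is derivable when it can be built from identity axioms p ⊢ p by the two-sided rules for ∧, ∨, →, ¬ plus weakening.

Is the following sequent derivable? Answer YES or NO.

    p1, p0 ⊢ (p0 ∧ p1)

Proof tree:
[∧R] p1, p0 ⊢ (p0 ∧ p1)
  [Ax] p0 ⊢ p0
  [WL] p1, p1 ⊢ p1
    [Ax] p1 ⊢ p1

Result: YES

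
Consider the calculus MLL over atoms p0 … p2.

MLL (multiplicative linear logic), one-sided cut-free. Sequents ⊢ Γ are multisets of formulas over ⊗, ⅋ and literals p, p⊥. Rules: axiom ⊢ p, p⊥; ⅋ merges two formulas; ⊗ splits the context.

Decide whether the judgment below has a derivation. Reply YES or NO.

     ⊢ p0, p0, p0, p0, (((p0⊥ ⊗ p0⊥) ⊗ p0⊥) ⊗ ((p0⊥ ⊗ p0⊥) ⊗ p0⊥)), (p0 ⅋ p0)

Proof tree:
[⅋]  ⊢ p0, p0, p0, p0, (((p0⊥ ⊗ p0⊥) ⊗ p0⊥) ⊗ ((p0⊥ ⊗ p0⊥) ⊗ p0⊥)), (p0 ⅋ p0)
  [⊗]  ⊢ p0, p0, p0, p0, p0, p0, (((p0⊥ ⊗ p0⊥) ⊗ p0⊥) ⊗ ((p0⊥ ⊗ p0⊥) ⊗ p0⊥))
    [⊗]  ⊢ p0, p0, p0, ((p0⊥ ⊗ p0⊥) ⊗ p0⊥)
      [⊗]  ⊢ p0, p0, (p0⊥ ⊗ p0⊥)
        [Ax]  ⊢ p0, p0⊥
        [Ax]  ⊢ p0, p0⊥
      [Ax]  ⊢ p0, p0⊥
    [⊗]  ⊢ p0, p0, p0, ((p0⊥ ⊗ p0⊥) ⊗ p0⊥)
      [⊗]  ⊢ p0, p0, (p0⊥ ⊗ p0⊥)
        [Ax]  ⊢ p0, p0⊥
        [Ax]  ⊢ p0, p0⊥
      [Ax]  ⊢ p0, p0⊥

Result: YES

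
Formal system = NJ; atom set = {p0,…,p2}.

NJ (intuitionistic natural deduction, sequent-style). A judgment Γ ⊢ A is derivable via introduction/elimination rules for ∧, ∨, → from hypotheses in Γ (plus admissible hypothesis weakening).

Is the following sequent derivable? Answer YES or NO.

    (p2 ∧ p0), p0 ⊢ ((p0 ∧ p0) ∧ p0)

Proof tree:
[∧I] (p2 ∧ p0), p0 ⊢ ((p0 ∧ p0) ∧ p0)
  [Wk] p0, (p2 ∧ p0) ⊢ (p0 ∧ p0)
    [∧I] p0 ⊢ (p0 ∧ p0)
      [Ax] p0 ⊢ p0
      [Ax] p0 ⊢ p0
  [Ax] p0 ⊢ p0

Result: YES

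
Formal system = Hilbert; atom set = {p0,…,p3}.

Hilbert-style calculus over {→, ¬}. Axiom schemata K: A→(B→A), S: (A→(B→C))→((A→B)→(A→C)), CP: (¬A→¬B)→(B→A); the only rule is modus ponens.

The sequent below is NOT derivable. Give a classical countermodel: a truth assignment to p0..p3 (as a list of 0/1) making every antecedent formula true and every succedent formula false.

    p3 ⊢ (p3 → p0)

Enumerate valuations to refute Γ ⊢ Δ:
  v=0000: Γ:[p3=F] Δ:[(p3 → p0)=T] refutes=False
  v=0001: Γ:[p3=T] Δ:[(p3 → p0)=F] refutes=True  ← countermodel

Result: [0, 0, 0, 1]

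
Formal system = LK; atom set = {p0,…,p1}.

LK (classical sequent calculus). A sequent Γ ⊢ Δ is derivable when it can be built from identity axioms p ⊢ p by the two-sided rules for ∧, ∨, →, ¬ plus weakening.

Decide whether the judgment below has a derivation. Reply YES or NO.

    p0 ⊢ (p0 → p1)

Enumerate valuations to refute Γ ⊢ Δ:
  v=00: Γ:[p0=F] Δ:[(p0 → p1)=T] refutes=False
  v=01: Γ:[p0=F] Δ:[(p0 → p1)=T] refutes=False
  v=10: Γ:[p0=T] Δ:[(p0 → p1)=F] refutes=True  ← countermodel

Result: NO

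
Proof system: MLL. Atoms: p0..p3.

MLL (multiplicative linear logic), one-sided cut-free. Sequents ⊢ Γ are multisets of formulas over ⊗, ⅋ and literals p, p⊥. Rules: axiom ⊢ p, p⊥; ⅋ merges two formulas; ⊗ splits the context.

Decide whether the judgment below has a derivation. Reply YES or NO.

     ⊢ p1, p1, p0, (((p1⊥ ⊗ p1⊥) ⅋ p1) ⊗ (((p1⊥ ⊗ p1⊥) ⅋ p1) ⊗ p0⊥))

Derivation (root first):
[⊗]  ⊢ p1, p1, p0, (((p1⊥ ⊗ p1⊥) ⅋ p1) ⊗ (((p1⊥ ⊗ p1⊥) ⅋ p1) ⊗ p0⊥))
  [⅋]  ⊢ p1, ((p1⊥ ⊗ p1⊥) ⅋ p1)
    [⊗]  ⊢ p1, p1, (p1⊥ ⊗ p1⊥)
      [Ax]  ⊢ p1, p1⊥
      [Ax]  ⊢ p1, p1⊥
  [⊗]  ⊢ p1, p0, (((p1⊥ ⊗ p1⊥) ⅋ p1) ⊗ p0⊥)
    [⅋]  ⊢ p1, ((p1⊥ ⊗ p1⊥) ⅋ p1)
      [⊗]  ⊢ p1, p1, (p1⊥ ⊗ p1⊥)
        [Ax]  ⊢ p1, p1⊥
        [Ax]  ⊢ p1, p1⊥
    [Ax]  ⊢ p0, p0⊥

Result: YES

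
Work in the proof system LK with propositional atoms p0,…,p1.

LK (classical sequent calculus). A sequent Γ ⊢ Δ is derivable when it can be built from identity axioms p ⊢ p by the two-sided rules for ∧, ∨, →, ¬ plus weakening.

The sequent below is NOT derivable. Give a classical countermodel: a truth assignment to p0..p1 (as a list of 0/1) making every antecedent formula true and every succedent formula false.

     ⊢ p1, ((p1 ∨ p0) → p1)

Enumerate valuations to refute Γ ⊢ Δ:
  v=00: Γ:[] Δ:[p1=F, ((p1 ∨ p0) → p1)=T] refutes=False
  v=01: Γ:[] Δ:[p1=T, ((p1 ∨ p0) → p1)=T] refutes=False
  v=10: Γ:[] Δ:[p1=F, ((p1 ∨ p0) → p1)=F] refutes=True  ← countermodel

Result: [1, 0]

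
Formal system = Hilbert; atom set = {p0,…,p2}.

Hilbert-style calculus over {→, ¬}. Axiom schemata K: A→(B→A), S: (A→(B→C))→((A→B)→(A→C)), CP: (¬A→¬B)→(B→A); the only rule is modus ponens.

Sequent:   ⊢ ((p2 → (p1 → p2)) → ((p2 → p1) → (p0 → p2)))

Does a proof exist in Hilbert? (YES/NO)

Enumerate valuations to refute Γ ⊢ Δ:
  v=000: Γ:[] Δ:[((p2 → (p1 → p2)) → ((p2 → p1) → (p0 → p2)))=T] refutes=False
  v=001: Γ:[] Δ:[((p2 → (p1 → p2)) → ((p2 → p1) → (p0 → p2)))=T] refutes=False
  v=010: Γ:[] Δ:[((p2 → (p1 → p2)) → ((p2 → p1) → (p0 → p2)))=T] refutes=False
  v=011: Γ:[] Δ:[((p2 → (p1 → p2)) → ((p2 → p1) → (p0 → p2)))=T] refutes=False
  v=100: Γ:[] Δ:[((p2 → (p1 → p2)) → ((p2 → p1) → (p0 → p2)))=F] refutes=True  ← countermodel

Result: NO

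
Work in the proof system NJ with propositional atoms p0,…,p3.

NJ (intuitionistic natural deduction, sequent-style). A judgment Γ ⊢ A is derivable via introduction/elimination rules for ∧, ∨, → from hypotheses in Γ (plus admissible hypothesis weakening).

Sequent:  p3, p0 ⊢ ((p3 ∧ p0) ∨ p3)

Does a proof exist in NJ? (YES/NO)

Proof tree:
[∨I₁] p3, p0 ⊢ ((p3 ∧ p0) ∨ p3)
  [∧I] p3, p0 ⊢ (p3 ∧ p0)
    [Ax] p3 ⊢ p3
    [Ax] p0 ⊢ p0

Result: YES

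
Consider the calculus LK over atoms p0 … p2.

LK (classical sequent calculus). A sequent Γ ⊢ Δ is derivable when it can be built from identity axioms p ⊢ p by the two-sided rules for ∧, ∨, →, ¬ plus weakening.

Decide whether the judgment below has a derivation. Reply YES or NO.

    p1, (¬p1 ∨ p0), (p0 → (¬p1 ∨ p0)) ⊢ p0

Proof tree:
[→L] p1, (¬p1 ∨ p0), (p0 → (¬p1 ∨ p0)) ⊢ p0
  [∨L] p1, (¬p1 ∨ p0) ⊢ p0
    [¬L] p1, ¬p1 ⊢ 
      [Ax] p1 ⊢ p1
    [Ax] p0 ⊢ p0
  [∨L] p1, (¬p1 ∨ p0) ⊢ p0
    [¬L] p1, ¬p1 ⊢ 
      [Ax] p1 ⊢ p1
    [Ax] p0 ⊢ p0

Result: YES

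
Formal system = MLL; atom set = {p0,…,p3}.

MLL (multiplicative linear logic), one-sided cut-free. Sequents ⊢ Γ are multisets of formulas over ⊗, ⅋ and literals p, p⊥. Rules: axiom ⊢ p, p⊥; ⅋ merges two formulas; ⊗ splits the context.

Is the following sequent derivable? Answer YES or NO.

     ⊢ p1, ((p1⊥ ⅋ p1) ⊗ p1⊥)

Derivation trace:
[⊗]  ⊢ p1, ((p1⊥ ⅋ p1) ⊗ p1⊥)
  [⅋]  ⊢ (p1⊥ ⅋ p1)
    [Ax]  ⊢ p1, p1⊥
  [Ax]  ⊢ p1, p1⊥

Result: YES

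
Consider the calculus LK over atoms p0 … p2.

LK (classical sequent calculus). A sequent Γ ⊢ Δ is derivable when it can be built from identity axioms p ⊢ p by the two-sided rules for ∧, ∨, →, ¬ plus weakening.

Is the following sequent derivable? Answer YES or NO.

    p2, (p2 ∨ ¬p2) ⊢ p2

Proof tree:
[∨L] p2, (p2 ∨ ¬p2) ⊢ p2
  [Ax] p2 ⊢ p2
  [¬L] p2, ¬p2 ⊢ 
    [Ax] p2 ⊢ p2

Result: YES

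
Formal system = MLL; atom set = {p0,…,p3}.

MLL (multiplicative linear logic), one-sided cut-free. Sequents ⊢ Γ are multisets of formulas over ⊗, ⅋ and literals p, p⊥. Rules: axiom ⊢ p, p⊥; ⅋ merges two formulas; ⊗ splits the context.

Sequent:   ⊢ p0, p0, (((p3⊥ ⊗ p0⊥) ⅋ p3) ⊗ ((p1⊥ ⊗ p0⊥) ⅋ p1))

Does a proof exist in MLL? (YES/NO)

Derivation (root first):
[⊗]  ⊢ p0, p0, (((p3⊥ ⊗ p0⊥) ⅋ p3) ⊗ ((p1⊥ ⊗ p0⊥) ⅋ p1))
  [⅋]  ⊢ p0, ((p3⊥ ⊗ p0⊥) ⅋ p3)
    [⊗]  ⊢ p3, p0, (p3⊥ ⊗ p0⊥)
      [Ax]  ⊢ p3, p3⊥
      [Ax]  ⊢ p0, p0⊥
  [⅋]  ⊢ p0, ((p1⊥ ⊗ p0⊥) ⅋ p1)
    [⊗]  ⊢ p1, p0, (p1⊥ ⊗ p0⊥)
      [Ax]  ⊢ p1, p1⊥
      [Ax]  ⊢ p0, p0⊥

Result: YES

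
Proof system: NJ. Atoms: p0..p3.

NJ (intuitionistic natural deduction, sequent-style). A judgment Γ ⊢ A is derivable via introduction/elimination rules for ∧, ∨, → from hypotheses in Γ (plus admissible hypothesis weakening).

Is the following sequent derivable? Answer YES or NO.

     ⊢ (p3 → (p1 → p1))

Derivation (root first):
[→I]  ⊢ (p3 → (p1 → p1))
  [Wk] p3 ⊢ (p1 → p1)
    [→I]  ⊢ (p1 → p1)
      [Ax] p1 ⊢ p1

Result: YES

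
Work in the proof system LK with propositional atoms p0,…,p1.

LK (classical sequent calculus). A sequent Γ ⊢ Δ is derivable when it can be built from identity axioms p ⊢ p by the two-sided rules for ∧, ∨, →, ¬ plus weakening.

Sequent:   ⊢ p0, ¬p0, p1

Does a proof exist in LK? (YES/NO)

Derivation (root first):
[WR]  ⊢ p0, ¬p0, p1
  [¬R]  ⊢ p0, ¬p0
    [Ax] p0 ⊢ p0

Result: YES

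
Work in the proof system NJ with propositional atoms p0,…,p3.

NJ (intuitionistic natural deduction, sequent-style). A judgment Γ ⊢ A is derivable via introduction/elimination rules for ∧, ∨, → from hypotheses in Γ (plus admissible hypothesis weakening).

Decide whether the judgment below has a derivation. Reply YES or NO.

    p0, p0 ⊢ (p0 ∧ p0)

Derivation trace:
[Wk] p0, p0 ⊢ (p0 ∧ p0)
  [∧I] p0 ⊢ (p0 ∧ p0)
    [Ax] p0 ⊢ p0
    [Ax] p0 ⊢ p0

Result: YES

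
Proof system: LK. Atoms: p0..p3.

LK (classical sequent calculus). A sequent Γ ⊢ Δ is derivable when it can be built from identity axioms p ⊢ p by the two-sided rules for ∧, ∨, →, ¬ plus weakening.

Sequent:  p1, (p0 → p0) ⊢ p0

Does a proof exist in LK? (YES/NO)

Enumerate valuations to refute Γ ⊢ Δ:
  v=0000: Γ:[p1=F, (p0 → p0)=T] Δ:[p0=F] refutes=False
  v=0001: Γ:[p1=F, (p0 → p0)=T] Δ:[p0=F] refutes=False
  v=0010: Γ:[p1=F, (p0 → p0)=T] Δ:[p0=F] refutes=False
  v=0011: Γ:[p1=F, (p0 → p0)=T] Δ:[p0=F] refutes=False
  v=0100: Γ:[p1=T, (p0 → p0)=T] Δ:[p0=F] refutes=True  ← countermodel

Result: NO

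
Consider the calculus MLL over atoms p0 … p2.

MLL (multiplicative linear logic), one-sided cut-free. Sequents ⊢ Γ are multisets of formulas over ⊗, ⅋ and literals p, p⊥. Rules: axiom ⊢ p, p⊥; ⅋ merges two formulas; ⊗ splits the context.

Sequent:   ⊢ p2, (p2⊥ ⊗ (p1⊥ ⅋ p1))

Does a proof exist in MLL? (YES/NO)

Proof tree:
[⊗]  ⊢ p2, (p2⊥ ⊗ (p1⊥ ⅋ p1))
  [Ax]  ⊢ p2, p2⊥
  [⅋]  ⊢ (p1⊥ ⅋ p1)
    [Ax]  ⊢ p1, p1⊥

Result: YES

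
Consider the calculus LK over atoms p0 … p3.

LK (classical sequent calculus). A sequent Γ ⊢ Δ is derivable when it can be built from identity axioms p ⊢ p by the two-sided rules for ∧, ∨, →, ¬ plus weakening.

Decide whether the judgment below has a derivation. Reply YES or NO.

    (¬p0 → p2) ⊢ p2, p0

Proof tree:
[→L] (¬p0 → p2) ⊢ p2, p0
  [¬R]  ⊢ p0, ¬p0
    [Ax] p0 ⊢ p0
  [Ax] p2 ⊢ p2

Result: YES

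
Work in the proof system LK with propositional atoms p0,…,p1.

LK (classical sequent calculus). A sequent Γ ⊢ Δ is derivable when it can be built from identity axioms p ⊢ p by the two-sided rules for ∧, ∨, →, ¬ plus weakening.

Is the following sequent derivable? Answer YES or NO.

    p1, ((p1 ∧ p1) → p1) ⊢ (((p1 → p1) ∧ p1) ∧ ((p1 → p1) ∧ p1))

Derivation trace:
[→L] p1, ((p1 ∧ p1) → p1) ⊢ (((p1 → p1) ∧ p1) ∧ ((p1 → p1) ∧ p1))
  [∧R] p1 ⊢ (p1 ∧ p1)
    [Ax] p1 ⊢ p1
    [WL] p1, p1 ⊢ p1
      [Ax] p1 ⊢ p1
  [∧R] p1 ⊢ (((p1 → p1) ∧ p1) ∧ ((p1 → p1) ∧ p1))
    [∧R] p1 ⊢ ((p1 → p1) ∧ p1)
      [→R]  ⊢ (p1 → p1)
        [Ax] p1 ⊢ p1
      [Ax] p1 ⊢ p1
    [∧R] p1 ⊢ ((p1 → p1) ∧ p1)
      [→R]  ⊢ (p1 → p1)
        [Ax] p1 ⊢ p1
      [Ax] p1 ⊢ p1

Result: YES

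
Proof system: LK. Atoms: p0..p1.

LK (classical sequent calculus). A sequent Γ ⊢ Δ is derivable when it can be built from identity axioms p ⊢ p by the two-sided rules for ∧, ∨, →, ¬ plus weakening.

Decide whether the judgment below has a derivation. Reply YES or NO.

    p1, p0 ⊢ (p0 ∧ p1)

Proof tree:
[∧R] p1, p0 ⊢ (p0 ∧ p1)
  [WL] p0, p0 ⊢ p0
    [Ax] p0 ⊢ p0
  [WL] p1, p1 ⊢ p1
    [Ax] p1 ⊢ p1

Result: YES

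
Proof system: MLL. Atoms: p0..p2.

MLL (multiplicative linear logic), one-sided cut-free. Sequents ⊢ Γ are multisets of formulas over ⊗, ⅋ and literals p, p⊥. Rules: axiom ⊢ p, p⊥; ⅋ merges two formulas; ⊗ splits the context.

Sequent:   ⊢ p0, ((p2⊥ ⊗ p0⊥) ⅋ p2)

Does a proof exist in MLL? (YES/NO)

Derivation trace:
[⅋]  ⊢ p0, ((p2⊥ ⊗ p0⊥) ⅋ p2)
  [⊗]  ⊢ p2, p0, (p2⊥ ⊗ p0⊥)
    [Ax]  ⊢ p2, p2⊥
    [Ax]  ⊢ p0, p0⊥

Result: YES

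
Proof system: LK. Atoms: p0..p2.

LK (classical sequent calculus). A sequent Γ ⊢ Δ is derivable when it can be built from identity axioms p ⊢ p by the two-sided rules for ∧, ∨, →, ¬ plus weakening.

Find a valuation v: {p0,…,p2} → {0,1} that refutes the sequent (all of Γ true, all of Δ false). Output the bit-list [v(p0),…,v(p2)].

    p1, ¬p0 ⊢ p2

Truth-table refutation:
  v=000: Γ:[p1=F, ¬p0=T] Δ:[p2=F] refutes=False
  v=001: Γ:[p1=F, ¬p0=T] Δ:[p2=T] refutes=False
  v=010: Γ:[p1=T, ¬p0=T] Δ:[p2=F] refutes=True  ← countermodel

Result: [0, 1, 0]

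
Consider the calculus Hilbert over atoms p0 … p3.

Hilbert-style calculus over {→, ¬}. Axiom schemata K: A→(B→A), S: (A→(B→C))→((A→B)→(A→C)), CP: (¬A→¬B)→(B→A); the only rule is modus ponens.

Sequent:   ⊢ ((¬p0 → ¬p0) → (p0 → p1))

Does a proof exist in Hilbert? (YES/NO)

Search for a countermodel by truth-table:
  v=0000: Γ:[] Δ:[((¬p0 → ¬p0) → (p0 → p1))=T] refutes=False
  v=0001: Γ:[] Δ:[((¬p0 → ¬p0) → (p0 → p1))=T] refutes=False
  v=0010: Γ:[] Δ:[((¬p0 → ¬p0) → (p0 → p1))=T] refutes=False
  v=0011: Γ:[] Δ:[((¬p0 → ¬p0) → (p0 → p1))=T] refutes=False
  v=0100: Γ:[] Δ:[((¬p0 → ¬p0) → (p0 → p1))=T] refutes=False
  v=0101: Γ:[] Δ:[((¬p0 → ¬p0) → (p0 → p1))=T] refutes=False
  v=0110: Γ:[] Δ:[((¬p0 → ¬p0) → (p0 → p1))=T] refutes=False
  v=0111: Γ:[] Δ:[((¬p0 → ¬p0) → (p0 → p1))=T] refutes=False
  v=1000: Γ:[] Δ:[((¬p0 → ¬p0) → (p0 → p1))=F] refutes=True  ← countermodel

Result: NO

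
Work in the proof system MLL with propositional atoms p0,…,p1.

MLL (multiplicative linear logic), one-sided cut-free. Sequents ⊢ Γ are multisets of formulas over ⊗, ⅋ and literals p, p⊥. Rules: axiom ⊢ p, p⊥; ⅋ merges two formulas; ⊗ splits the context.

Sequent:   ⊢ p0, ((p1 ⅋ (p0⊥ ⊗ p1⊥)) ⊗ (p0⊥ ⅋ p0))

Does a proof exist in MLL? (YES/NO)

Derivation trace:
[⊗]  ⊢ p0, ((p1 ⅋ (p0⊥ ⊗ p1⊥)) ⊗ (p0⊥ ⅋ p0))
  [⅋]  ⊢ p0, (p1 ⅋ (p0⊥ ⊗ p1⊥))
    [⊗]  ⊢ p0, p1, (p0⊥ ⊗ p1⊥)
      [Ax]  ⊢ p0, p0⊥
      [Ax]  ⊢ p1, p1⊥
  [⅋]  ⊢ (p0⊥ ⅋ p0)
    [Ax]  ⊢ p0, p0⊥

Result: YES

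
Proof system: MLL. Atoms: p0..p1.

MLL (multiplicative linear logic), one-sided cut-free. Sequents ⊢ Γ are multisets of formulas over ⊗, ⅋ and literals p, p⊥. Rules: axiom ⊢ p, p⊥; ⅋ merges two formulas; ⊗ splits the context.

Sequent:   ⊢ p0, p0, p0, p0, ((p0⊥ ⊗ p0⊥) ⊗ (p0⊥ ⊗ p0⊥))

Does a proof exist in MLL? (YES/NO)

Derivation trace:
[⊗]  ⊢ p0, p0, p0, p0, ((p0⊥ ⊗ p0⊥) ⊗ (p0⊥ ⊗ p0⊥))
  [⊗]  ⊢ p0, p0, (p0⊥ ⊗ p0⊥)
    [Ax]  ⊢ p0, p0⊥
    [Ax]  ⊢ p0, p0⊥
  [⊗]  ⊢ p0, p0, (p0⊥ ⊗ p0⊥)
    [Ax]  ⊢ p0, p0⊥
    [Ax]  ⊢ p0, p0⊥

Result: YES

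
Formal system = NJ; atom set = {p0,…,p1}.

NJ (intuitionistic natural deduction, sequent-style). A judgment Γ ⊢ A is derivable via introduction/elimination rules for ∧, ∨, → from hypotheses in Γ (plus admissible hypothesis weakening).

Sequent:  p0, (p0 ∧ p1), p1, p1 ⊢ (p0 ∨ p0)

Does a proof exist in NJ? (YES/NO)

Derivation (root first):
[∨I₁] p0, (p0 ∧ p1), p1, p1 ⊢ (p0 ∨ p0)
  [Wk] p0, (p0 ∧ p1), p1, p1 ⊢ p0
    [Wk] p0, (p0 ∧ p1), p1 ⊢ p0
      [Wk] p0, (p0 ∧ p1) ⊢ p0
        [Ax] p0 ⊢ p0

Result: YES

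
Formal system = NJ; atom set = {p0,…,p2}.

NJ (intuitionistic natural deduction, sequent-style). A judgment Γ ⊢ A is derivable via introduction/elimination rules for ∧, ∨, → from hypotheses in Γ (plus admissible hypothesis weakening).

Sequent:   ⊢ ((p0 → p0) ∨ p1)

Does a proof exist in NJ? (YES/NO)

Derivation trace:
[∨I₁]  ⊢ ((p0 → p0) ∨ p1)
  [→I]  ⊢ (p0 → p0)
    [Ax] p0 ⊢ p0

Result: YES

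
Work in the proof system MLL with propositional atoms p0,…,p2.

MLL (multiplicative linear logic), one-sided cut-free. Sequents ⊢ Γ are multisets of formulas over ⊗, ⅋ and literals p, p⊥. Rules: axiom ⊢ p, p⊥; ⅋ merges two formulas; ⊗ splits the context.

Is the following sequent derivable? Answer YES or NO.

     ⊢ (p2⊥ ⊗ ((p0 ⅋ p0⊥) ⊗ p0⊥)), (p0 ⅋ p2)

Derivation (root first):
[⅋]  ⊢ (p2⊥ ⊗ ((p0 ⅋ p0⊥) ⊗ p0⊥)), (p0 ⅋ p2)
  [⊗]  ⊢ p2, p0, (p2⊥ ⊗ ((p0 ⅋ p0⊥) ⊗ p0⊥))
    [Ax]  ⊢ p2, p2⊥
    [⊗]  ⊢ p0, ((p0 ⅋ p0⊥) ⊗ p0⊥)
      [⅋]  ⊢ (p0 ⅋ p0⊥)
        [Ax]  ⊢ p0, p0⊥
      [Ax]  ⊢ p0, p0⊥

Result: YES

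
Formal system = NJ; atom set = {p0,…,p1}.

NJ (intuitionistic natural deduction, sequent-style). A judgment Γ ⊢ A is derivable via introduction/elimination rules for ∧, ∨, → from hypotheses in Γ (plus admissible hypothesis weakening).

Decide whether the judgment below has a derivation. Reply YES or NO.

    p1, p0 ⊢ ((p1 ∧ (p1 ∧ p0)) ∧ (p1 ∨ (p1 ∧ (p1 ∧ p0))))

Derivation trace:
[∧I] p1, p0 ⊢ ((p1 ∧ (p1 ∧ p0)) ∧ (p1 ∨ (p1 ∧ (p1 ∧ p0))))
  [∧I] p1, p0 ⊢ (p1 ∧ (p1 ∧ p0))
    [Wk] p1, p1 ⊢ p1
      [Ax] p1 ⊢ p1
    [∧I] p1, p0 ⊢ (p1 ∧ p0)
      [Ax] p1 ⊢ p1
      [Ax] p0 ⊢ p0
  [∨I₂] p1, p0 ⊢ (p1 ∨ (p1 ∧ (p1 ∧ p0)))
    [∧I] p1, p0 ⊢ (p1 ∧ (p1 ∧ p0))
      [Wk] p1, p1 ⊢ p1
        [Ax] p1 ⊢ p1
      [∧I] p1, p0 ⊢ (p1 ∧ p0)
        [Ax] p1 ⊢ p1
        [Ax] p0 ⊢ p0

Result: YES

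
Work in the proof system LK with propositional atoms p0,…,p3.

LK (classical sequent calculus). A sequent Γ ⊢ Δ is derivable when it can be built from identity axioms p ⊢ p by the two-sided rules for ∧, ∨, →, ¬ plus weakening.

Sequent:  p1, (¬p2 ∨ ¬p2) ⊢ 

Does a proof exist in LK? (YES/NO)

Search for a countermodel by truth-table:
  v=0000: Γ:[p1=F, (¬p2 ∨ ¬p2)=T] Δ:[] refutes=False
  v=0001: Γ:[p1=F, (¬p2 ∨ ¬p2)=T] Δ:[] refutes=False
  v=0010: Γ:[p1=F, (¬p2 ∨ ¬p2)=F] Δ:[] refutes=False
  v=0011: Γ:[p1=F, (¬p2 ∨ ¬p2)=F] Δ:[] refutes=False
  v=0100: Γ:[p1=T, (¬p2 ∨ ¬p2)=T] Δ:[] refutes=True  ← countermodel

Result: NO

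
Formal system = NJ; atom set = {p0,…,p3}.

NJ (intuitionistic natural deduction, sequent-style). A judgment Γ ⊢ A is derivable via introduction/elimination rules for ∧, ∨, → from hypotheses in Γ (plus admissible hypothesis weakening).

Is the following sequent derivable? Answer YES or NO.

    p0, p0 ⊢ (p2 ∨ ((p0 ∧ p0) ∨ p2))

Derivation (root first):
[∨I₂] p0, p0 ⊢ (p2 ∨ ((p0 ∧ p0) ∨ p2))
  [Wk] p0, p0 ⊢ ((p0 ∧ p0) ∨ p2)
    [∨I₁] p0 ⊢ ((p0 ∧ p0) ∨ p2)
      [∧I] p0 ⊢ (p0 ∧ p0)
        [Ax] p0 ⊢ p0
        [Ax] p0 ⊢ p0

Result: YES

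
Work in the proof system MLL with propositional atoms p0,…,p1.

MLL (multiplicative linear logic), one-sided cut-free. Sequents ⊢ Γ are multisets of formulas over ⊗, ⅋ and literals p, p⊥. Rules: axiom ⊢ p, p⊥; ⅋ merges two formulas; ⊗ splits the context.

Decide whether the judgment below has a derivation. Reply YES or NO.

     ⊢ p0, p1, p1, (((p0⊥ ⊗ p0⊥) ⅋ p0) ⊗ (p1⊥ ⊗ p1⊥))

Proof tree:
[⊗]  ⊢ p0, p1, p1, (((p0⊥ ⊗ p0⊥) ⅋ p0) ⊗ (p1⊥ ⊗ p1⊥))
  [⅋]  ⊢ p0, ((p0⊥ ⊗ p0⊥) ⅋ p0)
    [⊗]  ⊢ p0, p0, (p0⊥ ⊗ p0⊥)
      [Ax]  ⊢ p0, p0⊥
      [Ax]  ⊢ p0, p0⊥
  [⊗]  ⊢ p1, p1, (p1⊥ ⊗ p1⊥)
    [Ax]  ⊢ p1, p1⊥
    [Ax]  ⊢ p1, p1⊥

Result: YES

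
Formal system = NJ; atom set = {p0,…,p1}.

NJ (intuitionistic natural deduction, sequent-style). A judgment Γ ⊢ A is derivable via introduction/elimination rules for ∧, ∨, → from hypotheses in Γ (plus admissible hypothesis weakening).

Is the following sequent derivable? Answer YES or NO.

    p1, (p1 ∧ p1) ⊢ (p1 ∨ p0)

Proof tree:
[∨I₁] p1, (p1 ∧ p1) ⊢ (p1 ∨ p0)
  [Wk] p1, (p1 ∧ p1) ⊢ p1
    [Ax] p1 ⊢ p1

Result: YES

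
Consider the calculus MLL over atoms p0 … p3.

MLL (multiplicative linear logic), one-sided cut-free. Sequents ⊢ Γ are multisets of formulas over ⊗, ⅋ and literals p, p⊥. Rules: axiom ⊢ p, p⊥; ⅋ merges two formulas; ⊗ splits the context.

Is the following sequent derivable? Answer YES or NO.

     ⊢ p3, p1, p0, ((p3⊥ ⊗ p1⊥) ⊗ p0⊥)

Derivation trace:
[⊗]  ⊢ p3, p1, p0, ((p3⊥ ⊗ p1⊥) ⊗ p0⊥)
  [⊗]  ⊢ p3, p1, (p3⊥ ⊗ p1⊥)
    [Ax]  ⊢ p3, p3⊥
    [Ax]  ⊢ p1, p1⊥
  [Ax]  ⊢ p0, p0⊥

Result: YES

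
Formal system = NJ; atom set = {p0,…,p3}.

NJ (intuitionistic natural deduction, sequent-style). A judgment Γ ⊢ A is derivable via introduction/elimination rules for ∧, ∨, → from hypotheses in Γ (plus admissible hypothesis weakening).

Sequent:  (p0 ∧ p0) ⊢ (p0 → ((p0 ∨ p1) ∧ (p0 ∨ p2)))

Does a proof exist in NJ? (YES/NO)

Proof tree:
[Wk] (p0 ∧ p0) ⊢ (p0 → ((p0 ∨ p1) ∧ (p0 ∨ p2)))
  [→I]  ⊢ (p0 → ((p0 ∨ p1) ∧ (p0 ∨ p2)))
    [∧I] p0 ⊢ ((p0 ∨ p1) ∧ (p0 ∨ p2))
      [∨I₁] p0 ⊢ (p0 ∨ p1)
        [Ax] p0 ⊢ p0
      [∨I₁] p0 ⊢ (p0 ∨ p2)
        [Ax] p0 ⊢ p0

Result: YES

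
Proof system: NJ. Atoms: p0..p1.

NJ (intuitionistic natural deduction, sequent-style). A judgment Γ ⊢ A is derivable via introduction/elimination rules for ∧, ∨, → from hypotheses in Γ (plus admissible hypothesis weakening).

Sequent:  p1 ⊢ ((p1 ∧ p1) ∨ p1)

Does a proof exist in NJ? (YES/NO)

Derivation trace:
[∨I₁] p1 ⊢ ((p1 ∧ p1) ∨ p1)
  [∧I] p1 ⊢ (p1 ∧ p1)
    [Ax] p1 ⊢ p1
    [Wk] p1, p1 ⊢ p1
      [Ax] p1 ⊢ p1

Result: YES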